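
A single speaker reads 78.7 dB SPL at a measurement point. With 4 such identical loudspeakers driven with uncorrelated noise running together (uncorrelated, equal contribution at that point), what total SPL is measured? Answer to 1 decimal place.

84.7 dB SPL

4 equal incoherent sources raise the level by 10·log₁₀(4) = 6.02 dB.
L_total = 78.7 + 6.02 = 84.7 dB SPL.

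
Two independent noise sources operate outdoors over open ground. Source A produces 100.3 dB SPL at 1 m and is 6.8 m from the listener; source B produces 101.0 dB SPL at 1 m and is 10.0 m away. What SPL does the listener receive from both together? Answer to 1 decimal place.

At the listener: L_A = 100.3 − 20·log₁₀(6.8) = 83.65 dB; L_B = 101.0 − 20·log₁₀(10.0) = 81.00 dB.
Combined: 10·log₁₀(10^(83.65/10)+10^(81.00/10)) = 85.5 dB SPL.

85.5 dB SPL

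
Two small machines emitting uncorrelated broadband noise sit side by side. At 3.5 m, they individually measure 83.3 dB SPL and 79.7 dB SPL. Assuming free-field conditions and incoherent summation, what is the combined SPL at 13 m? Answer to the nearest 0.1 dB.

Combined at 3.5 m: 10·log₁₀(10^(83.3/10)+10^(79.7/10)) = 84.87 dB SPL.
Then apply −20·log₁₀(13/3.5) = -11.40 dB → 73.5 dB SPL.

73.5 dB SPL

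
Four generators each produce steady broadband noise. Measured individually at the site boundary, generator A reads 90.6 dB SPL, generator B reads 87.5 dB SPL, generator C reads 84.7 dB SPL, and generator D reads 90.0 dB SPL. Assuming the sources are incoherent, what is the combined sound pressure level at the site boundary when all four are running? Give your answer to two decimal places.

94.78 dB SPL

Incoherent sources sum as intensities:
L_total = 10·log₁₀(10^(90.6/10) + 10^(87.5/10) + 10^(84.7/10) + 10^(90.0/10)) = 10·log₁₀(3006000000) = 94.78 dB SPL.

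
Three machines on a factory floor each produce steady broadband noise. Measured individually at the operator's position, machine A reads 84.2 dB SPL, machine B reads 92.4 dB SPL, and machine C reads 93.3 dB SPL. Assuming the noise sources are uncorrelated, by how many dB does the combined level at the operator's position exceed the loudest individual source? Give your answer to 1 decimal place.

2.9 dB

Uncorrelated sources add in intensity (power), not in dB.
L_total = 10·log₁₀(10^(84.2/10) + 10^(92.4/10) + 10^(93.3/10)) = 96.17 dB SPL.
Excess over the loudest (93.3 dB): 96.17 − 93.3 = 2.9 dB.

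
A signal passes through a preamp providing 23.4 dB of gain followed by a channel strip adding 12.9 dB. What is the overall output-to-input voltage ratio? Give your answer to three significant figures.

Net gain = 23.4 + 12.9 = 36.3 dB.
Voltage ratio = 10^(36.3/20) = 65.3.

65.3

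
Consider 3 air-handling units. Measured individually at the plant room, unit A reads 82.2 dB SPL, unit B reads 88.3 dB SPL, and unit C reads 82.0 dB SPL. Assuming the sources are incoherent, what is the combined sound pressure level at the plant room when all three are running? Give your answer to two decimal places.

Incoherent sources sum as intensities:
L_total = 10·log₁₀(10^(82.2/10) + 10^(88.3/10) + 10^(82.0/10)) = 10·log₁₀(1001000000) = 90.00 dB SPL.

90.00 dB SPL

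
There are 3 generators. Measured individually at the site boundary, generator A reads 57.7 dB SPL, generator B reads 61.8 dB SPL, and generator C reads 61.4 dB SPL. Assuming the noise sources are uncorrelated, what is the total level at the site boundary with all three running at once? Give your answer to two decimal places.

Add the sources as powers (linear), then convert back to dB:
L_total = 10·log₁₀(10^(57.7/10) + 10^(61.8/10) + 10^(61.4/10)) = 10·log₁₀(3483000) = 65.42 dB SPL.

65.42 dB SPL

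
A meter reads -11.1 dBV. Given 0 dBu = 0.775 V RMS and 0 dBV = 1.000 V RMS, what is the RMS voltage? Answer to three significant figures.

V = 1.000 V × 10^(-11.1/20).
= 1.000 × 0.2786 = 0.279 V.

0.279 V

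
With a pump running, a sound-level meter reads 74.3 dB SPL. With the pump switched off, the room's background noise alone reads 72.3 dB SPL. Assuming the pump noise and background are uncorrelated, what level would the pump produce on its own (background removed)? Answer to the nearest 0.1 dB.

70.0 dB SPL

Subtract intensities: L_src = 10·log₁₀(10^(L_total/10) − 10^(L_bg/10)).
L_src = 10·log₁₀(10^(74.3/10) − 10^(72.3/10)) = 10·log₁₀(9933000) = 70.0 dB SPL.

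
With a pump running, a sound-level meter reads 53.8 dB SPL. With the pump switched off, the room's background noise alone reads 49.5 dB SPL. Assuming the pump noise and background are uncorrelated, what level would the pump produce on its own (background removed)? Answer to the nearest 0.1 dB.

51.8 dB SPL

Background correction is a power subtraction:
L_src = 10·log₁₀(10^(53.8/10) − 10^(49.5/10)) = 10·log₁₀(150800) = 51.8 dB SPL.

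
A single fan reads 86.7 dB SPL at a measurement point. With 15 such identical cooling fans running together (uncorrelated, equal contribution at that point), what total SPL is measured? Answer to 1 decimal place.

15 equal incoherent sources raise the level by 10·log₁₀(15) = 11.76 dB.
L_total = 86.7 + 11.76 = 98.5 dB SPL.

98.5 dB SPL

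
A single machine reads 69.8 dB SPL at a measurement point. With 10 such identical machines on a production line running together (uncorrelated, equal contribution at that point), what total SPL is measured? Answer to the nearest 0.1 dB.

79.8 dB SPL

10 equal incoherent sources raise the level by 10·log₁₀(10) = 10.00 dB.
L_total = 69.8 + 10.00 = 79.8 dB SPL.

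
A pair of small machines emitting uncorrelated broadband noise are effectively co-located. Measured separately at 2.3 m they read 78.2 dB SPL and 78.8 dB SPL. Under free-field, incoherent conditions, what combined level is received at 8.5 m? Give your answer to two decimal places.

Combined at 2.3 m: 10·log₁₀(10^(78.2/10)+10^(78.8/10)) = 81.521 dB SPL.
Then apply −20·log₁₀(8.5/2.3) = -11.354 dB → 70.17 dB SPL.

70.17 dB SPL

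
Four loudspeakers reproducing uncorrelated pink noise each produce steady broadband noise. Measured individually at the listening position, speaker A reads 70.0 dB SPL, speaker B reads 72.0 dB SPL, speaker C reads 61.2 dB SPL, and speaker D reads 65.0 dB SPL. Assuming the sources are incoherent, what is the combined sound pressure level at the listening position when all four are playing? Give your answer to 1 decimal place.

74.8 dB SPL

Add the sources as powers (linear), then convert back to dB:
L_total = 10·log₁₀(10^(70.0/10) + 10^(72.0/10) + 10^(61.2/10) + 10^(65.0/10)) = 10·log₁₀(30330000) = 74.8 dB SPL.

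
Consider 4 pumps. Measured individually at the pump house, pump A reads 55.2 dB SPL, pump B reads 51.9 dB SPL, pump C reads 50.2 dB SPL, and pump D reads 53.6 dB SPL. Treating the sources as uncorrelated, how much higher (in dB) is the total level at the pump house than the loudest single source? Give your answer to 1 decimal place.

Uncorrelated sources add in intensity (power), not in dB.
L_total = 10·log₁₀(10^(55.2/10) + 10^(51.9/10) + 10^(50.2/10) + 10^(53.6/10)) = 59.14 dB SPL.
Excess over the loudest (55.2 dB): 59.14 − 55.2 = 3.9 dB.

3.9 dB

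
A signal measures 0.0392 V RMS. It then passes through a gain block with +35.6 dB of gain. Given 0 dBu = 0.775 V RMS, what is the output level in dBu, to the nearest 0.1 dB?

Input level: 20·log₁₀(0.0392/0.775) = -25.92 dBu.
Output: -25.92 + 35.6 = +9.7 dBu.

+9.7 dBu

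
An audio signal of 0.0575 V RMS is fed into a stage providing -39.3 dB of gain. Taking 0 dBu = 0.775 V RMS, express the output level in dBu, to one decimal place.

-61.9 dBu

Input level: 20·log₁₀(0.0575/0.775) = -22.59 dBu.
Output: -22.59 − 39.3 = -61.9 dBu.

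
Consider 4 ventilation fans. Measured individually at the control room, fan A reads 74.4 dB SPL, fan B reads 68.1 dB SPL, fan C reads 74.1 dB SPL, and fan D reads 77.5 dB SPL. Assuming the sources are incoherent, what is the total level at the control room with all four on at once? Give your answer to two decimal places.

80.64 dB SPL

Add the sources as powers (linear), then convert back to dB:
L_total = 10·log₁₀(10^(74.4/10) + 10^(68.1/10) + 10^(74.1/10) + 10^(77.5/10)) = 10·log₁₀(115900000) = 80.64 dB SPL.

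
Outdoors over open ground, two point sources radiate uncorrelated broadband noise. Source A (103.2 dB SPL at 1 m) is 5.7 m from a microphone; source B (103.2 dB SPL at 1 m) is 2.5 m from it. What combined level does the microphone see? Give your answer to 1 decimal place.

At the listener: L_A = 103.2 − 20·log₁₀(5.7) = 88.08 dB; L_B = 103.2 − 20·log₁₀(2.5) = 95.24 dB.
Combined: 10·log₁₀(10^(88.08/10)+10^(95.24/10)) = 96.0 dB SPL.

96.0 dB SPL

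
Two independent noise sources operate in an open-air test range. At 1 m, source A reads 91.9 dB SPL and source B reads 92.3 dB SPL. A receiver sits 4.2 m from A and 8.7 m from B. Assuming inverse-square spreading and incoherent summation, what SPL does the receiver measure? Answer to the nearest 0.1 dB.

80.4 dB SPL

At the listener: L_A = 91.9 − 20·log₁₀(4.2) = 79.44 dB; L_B = 92.3 − 20·log₁₀(8.7) = 73.51 dB.
Combined: 10·log₁₀(10^(79.44/10)+10^(73.51/10)) = 80.4 dB SPL.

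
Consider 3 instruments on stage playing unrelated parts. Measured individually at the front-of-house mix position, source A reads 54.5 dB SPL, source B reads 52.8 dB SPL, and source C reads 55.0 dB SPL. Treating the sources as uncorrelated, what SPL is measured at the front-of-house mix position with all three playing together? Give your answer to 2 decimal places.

Uncorrelated sources add in intensity (power), not in dB.
L_total = 10·log₁₀(10^(54.5/10) + 10^(52.8/10) + 10^(55.0/10)) = 10·log₁₀(788600) = 58.97 dB SPL.

58.97 dB SPL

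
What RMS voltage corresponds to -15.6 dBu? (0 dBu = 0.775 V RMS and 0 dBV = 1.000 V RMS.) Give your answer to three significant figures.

V = 0.775 V × 10^(-15.6/20).
= 0.775 × 0.1660 = 0.129 V.

0.129 V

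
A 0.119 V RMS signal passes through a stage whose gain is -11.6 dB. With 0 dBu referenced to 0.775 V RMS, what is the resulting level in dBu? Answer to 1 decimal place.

Input level: 20·log₁₀(0.119/0.775) = -16.28 dBu.
Output: -16.28 − 11.6 = -27.9 dBu.

-27.9 dBu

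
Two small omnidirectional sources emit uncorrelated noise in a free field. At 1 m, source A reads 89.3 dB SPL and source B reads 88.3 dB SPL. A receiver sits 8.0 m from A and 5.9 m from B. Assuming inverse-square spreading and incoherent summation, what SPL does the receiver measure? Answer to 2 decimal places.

75.15 dB SPL

At the listener: L_A = 89.3 − 20·log₁₀(8.0) = 71.238 dB; L_B = 88.3 − 20·log₁₀(5.9) = 72.883 dB.
Combined: 10·log₁₀(10^(71.238/10)+10^(72.883/10)) = 75.15 dB SPL.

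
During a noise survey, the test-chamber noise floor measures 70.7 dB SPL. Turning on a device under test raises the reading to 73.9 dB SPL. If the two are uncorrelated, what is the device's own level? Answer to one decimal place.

Subtract intensities: L_src = 10·log₁₀(10^(L_total/10) − 10^(L_bg/10)).
L_src = 10·log₁₀(10^(73.9/10) − 10^(70.7/10)) = 10·log₁₀(12800000) = 71.1 dB SPL.

71.1 dB SPL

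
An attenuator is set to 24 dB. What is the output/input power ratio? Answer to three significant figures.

0.00398

Power ratio = 10^(dB/10).
10^(-24/10) = 10^(-2.400) = 0.00398.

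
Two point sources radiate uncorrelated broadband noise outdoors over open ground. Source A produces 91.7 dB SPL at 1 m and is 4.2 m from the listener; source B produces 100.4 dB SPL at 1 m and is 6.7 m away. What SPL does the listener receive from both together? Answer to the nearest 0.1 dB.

At the listener: L_A = 91.7 − 20·log₁₀(4.2) = 79.24 dB; L_B = 100.4 − 20·log₁₀(6.7) = 83.88 dB.
Combined: 10·log₁₀(10^(79.24/10)+10^(83.88/10)) = 85.2 dB SPL.

85.2 dB SPL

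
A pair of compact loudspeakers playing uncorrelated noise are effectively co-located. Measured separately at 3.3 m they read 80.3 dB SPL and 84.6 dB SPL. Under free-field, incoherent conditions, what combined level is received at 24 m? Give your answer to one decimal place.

Combined at 3.3 m: 10·log₁₀(10^(80.3/10)+10^(84.6/10)) = 85.97 dB SPL.
Then apply −20·log₁₀(24/3.3) = -17.23 dB → 68.7 dB SPL.

68.7 dB SPL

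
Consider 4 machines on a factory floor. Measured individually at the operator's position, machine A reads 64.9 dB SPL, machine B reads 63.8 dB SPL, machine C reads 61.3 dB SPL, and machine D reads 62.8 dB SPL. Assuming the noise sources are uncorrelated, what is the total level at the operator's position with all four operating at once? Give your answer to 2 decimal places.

69.42 dB SPL

Uncorrelated sources add in intensity (power), not in dB.
L_total = 10·log₁₀(10^(64.9/10) + 10^(63.8/10) + 10^(61.3/10) + 10^(62.8/10)) = 10·log₁₀(8744000) = 69.42 dB SPL.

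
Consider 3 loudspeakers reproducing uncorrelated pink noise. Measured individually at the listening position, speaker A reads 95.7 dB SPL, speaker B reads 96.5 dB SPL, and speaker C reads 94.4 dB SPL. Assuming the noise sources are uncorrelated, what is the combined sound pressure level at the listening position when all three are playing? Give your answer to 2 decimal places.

100.39 dB SPL

Incoherent sources sum as intensities:
L_total = 10·log₁₀(10^(95.7/10) + 10^(96.5/10) + 10^(94.4/10)) = 10·log₁₀(10936000000) = 100.39 dB SPL.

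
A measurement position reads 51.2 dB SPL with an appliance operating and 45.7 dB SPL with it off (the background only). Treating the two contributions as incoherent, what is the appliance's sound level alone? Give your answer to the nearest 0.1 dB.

Background correction is a power subtraction:
L_src = 10·log₁₀(10^(51.2/10) − 10^(45.7/10)) = 10·log₁₀(94670) = 49.8 dB SPL.

49.8 dB SPL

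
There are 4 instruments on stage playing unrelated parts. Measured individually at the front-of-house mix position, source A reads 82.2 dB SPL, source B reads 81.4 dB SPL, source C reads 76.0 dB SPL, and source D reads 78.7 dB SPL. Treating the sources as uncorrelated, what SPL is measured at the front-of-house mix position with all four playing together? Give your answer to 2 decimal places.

Incoherent sources sum as intensities:
L_total = 10·log₁₀(10^(82.2/10) + 10^(81.4/10) + 10^(76.0/10) + 10^(78.7/10)) = 10·log₁₀(417900000) = 86.21 dB SPL.

86.21 dB SPL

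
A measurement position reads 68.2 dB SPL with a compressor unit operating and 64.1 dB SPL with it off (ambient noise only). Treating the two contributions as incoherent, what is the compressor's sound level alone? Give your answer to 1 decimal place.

Remove the background by subtracting linear intensities:
L_src = 10·log₁₀(10^(68.2/10) − 10^(64.1/10)) = 10·log₁₀(4037000) = 66.1 dB SPL.

66.1 dB SPL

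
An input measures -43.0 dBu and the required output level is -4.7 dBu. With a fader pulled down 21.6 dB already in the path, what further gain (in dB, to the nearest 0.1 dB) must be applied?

59.9 dB

The required make-up gain is the shortfall in the dB sum.
G = -4.7 − (-43.0) + 21.6 = 59.9 dB.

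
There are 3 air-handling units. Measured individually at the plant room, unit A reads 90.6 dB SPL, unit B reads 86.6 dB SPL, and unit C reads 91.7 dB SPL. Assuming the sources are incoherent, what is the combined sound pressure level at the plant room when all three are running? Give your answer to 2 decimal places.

94.89 dB SPL

Add the sources as powers (linear), then convert back to dB:
L_total = 10·log₁₀(10^(90.6/10) + 10^(86.6/10) + 10^(91.7/10)) = 10·log₁₀(3084000000) = 94.89 dB SPL.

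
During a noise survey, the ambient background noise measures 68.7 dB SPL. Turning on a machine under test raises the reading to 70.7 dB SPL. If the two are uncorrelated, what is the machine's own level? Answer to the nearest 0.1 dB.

Subtract intensities: L_src = 10·log₁₀(10^(L_total/10) − 10^(L_bg/10)).
L_src = 10·log₁₀(10^(70.7/10) − 10^(68.7/10)) = 10·log₁₀(4336000) = 66.4 dB SPL.

66.4 dB SPL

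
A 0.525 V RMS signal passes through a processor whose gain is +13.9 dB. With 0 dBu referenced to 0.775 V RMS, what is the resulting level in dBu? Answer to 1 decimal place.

+10.5 dBu

Input level: 20·log₁₀(0.525/0.775) = -3.38 dBu.
Output: -3.38 + 13.9 = +10.5 dBu.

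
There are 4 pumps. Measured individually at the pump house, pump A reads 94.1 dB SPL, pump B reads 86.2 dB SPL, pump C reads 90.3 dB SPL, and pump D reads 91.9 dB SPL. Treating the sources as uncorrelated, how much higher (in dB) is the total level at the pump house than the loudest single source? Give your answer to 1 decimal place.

3.4 dB

Incoherent sources sum as intensities:
L_total = 10·log₁₀(10^(94.1/10) + 10^(86.2/10) + 10^(90.3/10) + 10^(91.9/10)) = 97.49 dB SPL.
Excess over the loudest (94.1 dB): 97.49 − 94.1 = 3.4 dB.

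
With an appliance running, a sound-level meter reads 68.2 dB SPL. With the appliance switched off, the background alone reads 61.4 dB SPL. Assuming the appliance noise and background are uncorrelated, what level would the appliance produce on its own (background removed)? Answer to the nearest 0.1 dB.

67.2 dB SPL

Subtract intensities: L_src = 10·log₁₀(10^(L_total/10) − 10^(L_bg/10)).
L_src = 10·log₁₀(10^(68.2/10) − 10^(61.4/10)) = 10·log₁₀(5227000) = 67.2 dB SPL.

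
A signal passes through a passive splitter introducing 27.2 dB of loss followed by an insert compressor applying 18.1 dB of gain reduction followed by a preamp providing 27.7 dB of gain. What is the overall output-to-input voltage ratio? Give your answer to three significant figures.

Net gain = (−27.2) + (−18.1) + 27.7 = -17.6 dB.
Voltage ratio = 10^(-17.6/20) = 0.132.

0.132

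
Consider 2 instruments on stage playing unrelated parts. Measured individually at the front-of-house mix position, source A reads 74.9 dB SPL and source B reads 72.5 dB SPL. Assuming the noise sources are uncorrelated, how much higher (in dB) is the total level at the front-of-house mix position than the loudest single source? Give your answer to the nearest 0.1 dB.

2.0 dB

Add the sources as powers (linear), then convert back to dB:
L_total = 10·log₁₀(10^(74.9/10) + 10^(72.5/10)) = 76.87 dB SPL.
Excess over the loudest (74.9 dB): 76.87 − 74.9 = 2.0 dB.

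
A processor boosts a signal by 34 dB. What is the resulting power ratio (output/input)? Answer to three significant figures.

Power ratio = 10^(dB/10).
10^(34/10) = 10^(3.400) = 2510.

2510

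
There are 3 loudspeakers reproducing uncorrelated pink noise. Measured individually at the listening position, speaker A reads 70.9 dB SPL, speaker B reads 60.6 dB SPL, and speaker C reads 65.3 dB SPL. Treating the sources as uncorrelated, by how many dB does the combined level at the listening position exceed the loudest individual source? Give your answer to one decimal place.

Incoherent sources sum as intensities:
L_total = 10·log₁₀(10^(70.9/10) + 10^(60.6/10) + 10^(65.3/10)) = 72.26 dB SPL.
Excess over the loudest (70.9 dB): 72.26 − 70.9 = 1.4 dB.

1.4 dB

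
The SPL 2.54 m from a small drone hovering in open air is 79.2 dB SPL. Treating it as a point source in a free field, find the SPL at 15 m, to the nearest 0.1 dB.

Inverse-square spreading gives ΔL = −20·log₁₀(d₂/d₁).
ΔL = −20·log₁₀(15/2.54) = -15.43 dB, so L₂ = 79.2 + (-15.43) = 63.8 dB SPL.

63.8 dB SPL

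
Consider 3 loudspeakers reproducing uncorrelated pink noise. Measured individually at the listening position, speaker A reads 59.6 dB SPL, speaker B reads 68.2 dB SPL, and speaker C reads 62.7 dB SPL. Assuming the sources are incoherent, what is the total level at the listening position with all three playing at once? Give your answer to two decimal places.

69.72 dB SPL

Incoherent sources sum as intensities:
L_total = 10·log₁₀(10^(59.6/10) + 10^(68.2/10) + 10^(62.7/10)) = 10·log₁₀(9381000) = 69.72 dB SPL.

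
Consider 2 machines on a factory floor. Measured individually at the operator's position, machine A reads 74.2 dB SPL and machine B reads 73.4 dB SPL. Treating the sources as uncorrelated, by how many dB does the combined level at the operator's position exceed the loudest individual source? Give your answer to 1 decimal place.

2.6 dB

Uncorrelated sources add in intensity (power), not in dB.
L_total = 10·log₁₀(10^(74.2/10) + 10^(73.4/10)) = 76.83 dB SPL.
Excess over the loudest (74.2 dB): 76.83 − 74.2 = 2.6 dB.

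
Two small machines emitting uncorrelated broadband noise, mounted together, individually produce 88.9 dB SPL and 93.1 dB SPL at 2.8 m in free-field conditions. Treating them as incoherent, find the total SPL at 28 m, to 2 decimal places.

74.50 dB SPL

Combined at 2.8 m: 10·log₁₀(10^(88.9/10)+10^(93.1/10)) = 94.499 dB SPL.
Then apply −20·log₁₀(28/2.8) = -20.000 dB → 74.50 dB SPL.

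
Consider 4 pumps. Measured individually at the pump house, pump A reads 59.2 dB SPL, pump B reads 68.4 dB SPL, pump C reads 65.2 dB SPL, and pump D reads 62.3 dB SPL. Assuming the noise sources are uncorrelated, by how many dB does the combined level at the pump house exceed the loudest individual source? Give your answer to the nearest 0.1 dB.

2.7 dB

Add the sources as powers (linear), then convert back to dB:
L_total = 10·log₁₀(10^(59.2/10) + 10^(68.4/10) + 10^(65.2/10) + 10^(62.3/10)) = 71.06 dB SPL.
Excess over the loudest (68.4 dB): 71.06 − 68.4 = 2.7 dB.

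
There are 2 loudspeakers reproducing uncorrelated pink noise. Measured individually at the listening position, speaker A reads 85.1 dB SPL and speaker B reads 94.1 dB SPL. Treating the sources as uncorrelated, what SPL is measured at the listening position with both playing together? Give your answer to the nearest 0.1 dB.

94.6 dB SPL

Incoherent sources sum as intensities:
L_total = 10·log₁₀(10^(85.1/10) + 10^(94.1/10)) = 10·log₁₀(2894000000) = 94.6 dB SPL.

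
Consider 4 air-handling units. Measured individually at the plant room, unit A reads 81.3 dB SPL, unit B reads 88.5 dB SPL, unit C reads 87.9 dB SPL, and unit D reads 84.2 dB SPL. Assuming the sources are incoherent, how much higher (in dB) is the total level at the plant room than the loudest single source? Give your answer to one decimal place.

3.9 dB

Add the sources as powers (linear), then convert back to dB:
L_total = 10·log₁₀(10^(81.3/10) + 10^(88.5/10) + 10^(87.9/10) + 10^(84.2/10)) = 92.36 dB SPL.
Excess over the loudest (88.5 dB): 92.36 − 88.5 = 3.9 dB.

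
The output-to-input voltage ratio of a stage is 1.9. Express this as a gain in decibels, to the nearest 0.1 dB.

5.6 dB

Voltage ratio → dB uses the 20·log₁₀ form:
20·log₁₀(1.9) = 5.6 dB.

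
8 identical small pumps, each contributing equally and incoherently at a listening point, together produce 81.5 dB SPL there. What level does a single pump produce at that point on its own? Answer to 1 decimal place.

72.5 dB SPL

8 equal incoherent sources add 10·log₁₀(8) = 9.03 dB over one source.
L_one = 81.5 − 9.03 = 72.5 dB SPL.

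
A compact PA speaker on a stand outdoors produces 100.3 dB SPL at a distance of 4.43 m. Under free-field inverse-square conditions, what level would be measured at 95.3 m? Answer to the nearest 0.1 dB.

For a point source in a free field, ΔL = −20·log₁₀(d₂/d₁).
ΔL = −20·log₁₀(95.3/4.43) = -26.65 dB, so L₂ = 100.3 + (-26.65) = 73.6 dB SPL.

73.6 dB SPL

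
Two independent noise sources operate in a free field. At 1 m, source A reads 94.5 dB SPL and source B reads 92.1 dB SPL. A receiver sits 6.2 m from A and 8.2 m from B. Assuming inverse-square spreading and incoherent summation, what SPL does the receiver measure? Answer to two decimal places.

79.89 dB SPL

At the listener: L_A = 94.5 − 20·log₁₀(6.2) = 78.652 dB; L_B = 92.1 − 20·log₁₀(8.2) = 73.824 dB.
Combined: 10·log₁₀(10^(78.652/10)+10^(73.824/10)) = 79.89 dB SPL.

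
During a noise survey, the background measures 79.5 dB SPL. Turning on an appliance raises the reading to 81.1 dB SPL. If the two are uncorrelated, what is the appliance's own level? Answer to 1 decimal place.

76.0 dB SPL

Background correction is a power subtraction:
L_src = 10·log₁₀(10^(81.1/10) − 10^(79.5/10)) = 10·log₁₀(39700000) = 76.0 dB SPL.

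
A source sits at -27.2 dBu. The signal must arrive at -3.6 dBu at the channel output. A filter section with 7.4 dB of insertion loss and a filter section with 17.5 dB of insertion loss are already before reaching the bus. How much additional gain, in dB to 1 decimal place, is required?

The required make-up gain is the shortfall in the dB sum.
G = -3.6 − (-27.2) + 7.4 + 17.5 = 48.5 dB.

48.5 dB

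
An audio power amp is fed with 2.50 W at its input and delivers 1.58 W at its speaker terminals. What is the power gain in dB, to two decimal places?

For a power ratio, dB = 10·log₁₀(P₂/P₁).
10·log₁₀(1.58/2.50) = 10·log₁₀(0.6320) = -1.99 dB.

-1.99 dB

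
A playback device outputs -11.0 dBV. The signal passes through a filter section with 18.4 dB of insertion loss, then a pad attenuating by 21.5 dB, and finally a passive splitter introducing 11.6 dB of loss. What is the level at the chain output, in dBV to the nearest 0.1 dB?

-62.5 dBV

Cascaded gains and losses add directly in dB.
-11.0 − 18.4 − 21.5 − 11.6 = -62.5 dBV.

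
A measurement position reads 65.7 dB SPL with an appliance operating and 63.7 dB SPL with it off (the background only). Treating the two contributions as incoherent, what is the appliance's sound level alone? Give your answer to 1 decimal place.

61.4 dB SPL

Background correction is a power subtraction:
L_src = 10·log₁₀(10^(65.7/10) − 10^(63.7/10)) = 10·log₁₀(1371000) = 61.4 dB SPL.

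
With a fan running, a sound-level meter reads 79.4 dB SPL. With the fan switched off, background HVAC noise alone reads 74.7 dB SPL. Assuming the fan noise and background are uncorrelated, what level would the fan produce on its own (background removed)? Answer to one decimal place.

77.6 dB SPL

Background correction is a power subtraction:
L_src = 10·log₁₀(10^(79.4/10) − 10^(74.7/10)) = 10·log₁₀(57580000) = 77.6 dB SPL.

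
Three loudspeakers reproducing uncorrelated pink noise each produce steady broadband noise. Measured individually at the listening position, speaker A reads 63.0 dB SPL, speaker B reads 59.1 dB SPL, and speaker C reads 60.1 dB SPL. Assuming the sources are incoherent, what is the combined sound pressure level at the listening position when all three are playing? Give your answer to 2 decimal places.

65.83 dB SPL

Uncorrelated sources add in intensity (power), not in dB.
L_total = 10·log₁₀(10^(63.0/10) + 10^(59.1/10) + 10^(60.1/10)) = 10·log₁₀(3831000) = 65.83 dB SPL.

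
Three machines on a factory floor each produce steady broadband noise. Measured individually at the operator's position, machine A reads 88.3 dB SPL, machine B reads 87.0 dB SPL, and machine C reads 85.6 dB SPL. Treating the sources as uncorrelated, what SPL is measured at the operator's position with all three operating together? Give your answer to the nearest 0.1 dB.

91.9 dB SPL

Incoherent sources sum as intensities:
L_total = 10·log₁₀(10^(88.3/10) + 10^(87.0/10) + 10^(85.6/10)) = 10·log₁₀(1540000000) = 91.9 dB SPL.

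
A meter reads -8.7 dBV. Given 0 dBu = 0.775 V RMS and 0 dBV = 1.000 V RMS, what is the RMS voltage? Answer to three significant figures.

V = 1.000 V × 10^(-8.7/20).
= 1.000 × 0.3673 = 0.367 V.

0.367 V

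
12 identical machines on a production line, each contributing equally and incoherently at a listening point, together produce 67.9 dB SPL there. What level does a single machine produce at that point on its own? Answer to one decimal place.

57.1 dB SPL

12 equal incoherent sources add 10·log₁₀(12) = 10.79 dB over one source.
L_one = 67.9 − 10.79 = 57.1 dB SPL.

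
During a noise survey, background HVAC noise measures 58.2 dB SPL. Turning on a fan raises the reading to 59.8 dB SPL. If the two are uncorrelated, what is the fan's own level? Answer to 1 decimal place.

54.7 dB SPL

Subtract intensities: L_src = 10·log₁₀(10^(L_total/10) − 10^(L_bg/10)).
L_src = 10·log₁₀(10^(59.8/10) − 10^(58.2/10)) = 10·log₁₀(294300) = 54.7 dB SPL.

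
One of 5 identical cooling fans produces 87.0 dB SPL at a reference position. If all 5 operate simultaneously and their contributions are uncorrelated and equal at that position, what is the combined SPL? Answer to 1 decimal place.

94.0 dB SPL

5 equal incoherent sources raise the level by 10·log₁₀(5) = 6.99 dB.
L_total = 87.0 + 6.99 = 94.0 dB SPL.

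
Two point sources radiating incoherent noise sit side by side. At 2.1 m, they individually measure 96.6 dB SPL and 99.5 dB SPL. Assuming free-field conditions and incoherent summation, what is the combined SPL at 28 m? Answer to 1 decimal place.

78.8 dB SPL

Combined at 2.1 m: 10·log₁₀(10^(96.6/10)+10^(99.5/10)) = 101.30 dB SPL.
Then apply −20·log₁₀(28/2.1) = -22.50 dB → 78.8 dB SPL.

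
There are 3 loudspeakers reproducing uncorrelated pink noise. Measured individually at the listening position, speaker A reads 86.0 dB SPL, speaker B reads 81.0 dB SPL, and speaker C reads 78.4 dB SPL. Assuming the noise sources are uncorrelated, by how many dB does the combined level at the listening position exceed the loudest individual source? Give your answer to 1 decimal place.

1.7 dB

Incoherent sources sum as intensities:
L_total = 10·log₁₀(10^(86.0/10) + 10^(81.0/10) + 10^(78.4/10)) = 87.73 dB SPL.
Excess over the loudest (86.0 dB): 87.73 − 86.0 = 1.7 dB.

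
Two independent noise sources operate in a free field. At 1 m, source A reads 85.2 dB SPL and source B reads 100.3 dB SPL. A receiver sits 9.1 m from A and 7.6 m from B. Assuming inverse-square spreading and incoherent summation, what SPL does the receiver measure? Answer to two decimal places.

At the listener: L_A = 85.2 − 20·log₁₀(9.1) = 66.019 dB; L_B = 100.3 − 20·log₁₀(7.6) = 82.684 dB.
Combined: 10·log₁₀(10^(66.019/10)+10^(82.684/10)) = 82.78 dB SPL.

82.78 dB SPL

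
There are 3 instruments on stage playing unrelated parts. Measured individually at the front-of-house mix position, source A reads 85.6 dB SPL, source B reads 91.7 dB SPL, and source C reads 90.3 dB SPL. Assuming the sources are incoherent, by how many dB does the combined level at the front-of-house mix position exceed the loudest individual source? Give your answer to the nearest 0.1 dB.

Incoherent sources sum as intensities:
L_total = 10·log₁₀(10^(85.6/10) + 10^(91.7/10) + 10^(90.3/10)) = 94.64 dB SPL.
Excess over the loudest (91.7 dB): 94.64 − 91.7 = 2.9 dB.

2.9 dB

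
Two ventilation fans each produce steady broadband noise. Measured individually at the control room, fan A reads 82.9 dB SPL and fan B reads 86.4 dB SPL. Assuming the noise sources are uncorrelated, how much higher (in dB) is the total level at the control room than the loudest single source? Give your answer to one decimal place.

Uncorrelated sources add in intensity (power), not in dB.
L_total = 10·log₁₀(10^(82.9/10) + 10^(86.4/10)) = 88.00 dB SPL.
Excess over the loudest (86.4 dB): 88.00 − 86.4 = 1.6 dB.

1.6 dB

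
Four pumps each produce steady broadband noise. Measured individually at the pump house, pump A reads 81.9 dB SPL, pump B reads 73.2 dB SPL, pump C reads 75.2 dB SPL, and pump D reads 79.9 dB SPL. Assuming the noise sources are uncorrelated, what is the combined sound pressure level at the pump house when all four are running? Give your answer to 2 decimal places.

84.87 dB SPL

Uncorrelated sources add in intensity (power), not in dB.
L_total = 10·log₁₀(10^(81.9/10) + 10^(73.2/10) + 10^(75.2/10) + 10^(79.9/10)) = 10·log₁₀(306600000) = 84.87 dB SPL.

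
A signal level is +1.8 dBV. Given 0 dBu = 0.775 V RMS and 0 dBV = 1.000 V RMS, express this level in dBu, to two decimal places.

The offset between the scales is 20·log₁₀(0.775/1.000) = −2.214 dB.
So dBu = +1.8 + 2.214 = +4.01 dBu.

+4.01 dBu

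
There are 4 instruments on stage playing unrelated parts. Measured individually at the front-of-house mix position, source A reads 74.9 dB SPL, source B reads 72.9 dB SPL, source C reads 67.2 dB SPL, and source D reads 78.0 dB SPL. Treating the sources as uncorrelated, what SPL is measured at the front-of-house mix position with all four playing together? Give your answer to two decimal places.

Incoherent sources sum as intensities:
L_total = 10·log₁₀(10^(74.9/10) + 10^(72.9/10) + 10^(67.2/10) + 10^(78.0/10)) = 10·log₁₀(118700000) = 80.75 dB SPL.

80.75 dB SPL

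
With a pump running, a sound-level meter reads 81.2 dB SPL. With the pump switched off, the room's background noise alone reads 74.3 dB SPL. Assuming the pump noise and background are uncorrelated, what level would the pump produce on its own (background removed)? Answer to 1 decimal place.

80.2 dB SPL

Subtract intensities: L_src = 10·log₁₀(10^(L_total/10) − 10^(L_bg/10)).
L_src = 10·log₁₀(10^(81.2/10) − 10^(74.3/10)) = 10·log₁₀(104900000) = 80.2 dB SPL.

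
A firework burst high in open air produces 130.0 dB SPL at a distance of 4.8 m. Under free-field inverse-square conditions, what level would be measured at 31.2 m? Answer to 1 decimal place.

For a point source in a free field, ΔL = −20·log₁₀(d₂/d₁).
ΔL = −20·log₁₀(31.2/4.8) = -16.26 dB, so L₂ = 130.0 + (-16.26) = 113.7 dB SPL.

113.7 dB SPL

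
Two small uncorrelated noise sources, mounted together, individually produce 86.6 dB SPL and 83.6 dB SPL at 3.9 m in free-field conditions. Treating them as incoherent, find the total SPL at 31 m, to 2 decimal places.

Combined at 3.9 m: 10·log₁₀(10^(86.6/10)+10^(83.6/10)) = 88.364 dB SPL.
Then apply −20·log₁₀(31/3.9) = -18.006 dB → 70.36 dB SPL.

70.36 dB SPL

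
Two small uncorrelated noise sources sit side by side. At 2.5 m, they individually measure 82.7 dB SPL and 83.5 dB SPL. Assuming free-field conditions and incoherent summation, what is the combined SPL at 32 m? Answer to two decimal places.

63.98 dB SPL

Combined at 2.5 m: 10·log₁₀(10^(82.7/10)+10^(83.5/10)) = 86.129 dB SPL.
Then apply −20·log₁₀(32/2.5) = -22.144 dB → 63.98 dB SPL.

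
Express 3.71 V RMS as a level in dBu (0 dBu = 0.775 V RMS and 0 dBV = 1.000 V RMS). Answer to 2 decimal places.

+13.60 dBu

dBu = 20·log₁₀(V / 0.775 V).
20·log₁₀(3.71/0.775) = +13.60 dBu.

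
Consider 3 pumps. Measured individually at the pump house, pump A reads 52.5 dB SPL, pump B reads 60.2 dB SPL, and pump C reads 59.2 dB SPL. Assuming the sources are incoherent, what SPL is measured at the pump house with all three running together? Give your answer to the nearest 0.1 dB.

63.1 dB SPL

Add the sources as powers (linear), then convert back to dB:
L_total = 10·log₁₀(10^(52.5/10) + 10^(60.2/10) + 10^(59.2/10)) = 10·log₁₀(2057000) = 63.1 dB SPL.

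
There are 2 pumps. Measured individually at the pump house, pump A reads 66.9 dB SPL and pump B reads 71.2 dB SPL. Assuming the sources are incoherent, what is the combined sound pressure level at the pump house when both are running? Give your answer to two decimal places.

72.57 dB SPL

Incoherent sources sum as intensities:
L_total = 10·log₁₀(10^(66.9/10) + 10^(71.2/10)) = 10·log₁₀(18080000) = 72.57 dB SPL.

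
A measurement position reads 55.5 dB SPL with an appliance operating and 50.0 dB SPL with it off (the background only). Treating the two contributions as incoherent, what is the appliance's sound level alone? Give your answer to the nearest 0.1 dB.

Remove the background by subtracting linear intensities:
L_src = 10·log₁₀(10^(55.5/10) − 10^(50.0/10)) = 10·log₁₀(254800) = 54.1 dB SPL.

54.1 dB SPL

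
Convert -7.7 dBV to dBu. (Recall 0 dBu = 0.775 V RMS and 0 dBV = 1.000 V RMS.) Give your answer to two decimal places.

-5.49 dBu

The offset between the scales is 20·log₁₀(0.775/1.000) = −2.214 dB.
So dBu = -7.7 + 2.214 = -5.49 dBu.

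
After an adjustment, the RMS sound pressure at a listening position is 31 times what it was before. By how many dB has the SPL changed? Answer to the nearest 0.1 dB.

SPL change from a pressure ratio uses the 20·log₁₀ form:
20·log₁₀(31) = 29.8 dB.

29.8 dB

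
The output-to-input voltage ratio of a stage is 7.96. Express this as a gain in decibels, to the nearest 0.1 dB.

Voltage ratio → dB uses the 20·log₁₀ form:
20·log₁₀(7.96) = 18.0 dB.

18.0 dB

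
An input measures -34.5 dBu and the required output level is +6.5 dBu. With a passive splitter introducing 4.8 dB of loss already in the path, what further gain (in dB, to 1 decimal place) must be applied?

The required make-up gain is the shortfall in the dB sum.
G = +6.5 − (-34.5) + 4.8 = 45.8 dB.

45.8 dB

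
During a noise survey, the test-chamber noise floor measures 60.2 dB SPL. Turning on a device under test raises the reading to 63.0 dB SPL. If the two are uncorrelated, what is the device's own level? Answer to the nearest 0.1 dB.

59.8 dB SPL

Remove the background by subtracting linear intensities:
L_src = 10·log₁₀(10^(63.0/10) − 10^(60.2/10)) = 10·log₁₀(948100) = 59.8 dB SPL.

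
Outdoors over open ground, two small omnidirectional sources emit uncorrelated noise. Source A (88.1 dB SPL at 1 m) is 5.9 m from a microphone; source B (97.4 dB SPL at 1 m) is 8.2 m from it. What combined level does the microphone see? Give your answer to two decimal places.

At the listener: L_A = 88.1 − 20·log₁₀(5.9) = 72.683 dB; L_B = 97.4 − 20·log₁₀(8.2) = 79.124 dB.
Combined: 10·log₁₀(10^(72.683/10)+10^(79.124/10)) = 80.01 dB SPL.

80.01 dB SPL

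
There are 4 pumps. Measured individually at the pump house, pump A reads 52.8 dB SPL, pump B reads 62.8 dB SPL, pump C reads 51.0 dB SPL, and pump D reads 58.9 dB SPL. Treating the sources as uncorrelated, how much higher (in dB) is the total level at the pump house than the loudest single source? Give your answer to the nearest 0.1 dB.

2.0 dB

Add the sources as powers (linear), then convert back to dB:
L_total = 10·log₁₀(10^(52.8/10) + 10^(62.8/10) + 10^(51.0/10) + 10^(58.9/10)) = 64.77 dB SPL.
Excess over the loudest (62.8 dB): 64.77 − 62.8 = 2.0 dB.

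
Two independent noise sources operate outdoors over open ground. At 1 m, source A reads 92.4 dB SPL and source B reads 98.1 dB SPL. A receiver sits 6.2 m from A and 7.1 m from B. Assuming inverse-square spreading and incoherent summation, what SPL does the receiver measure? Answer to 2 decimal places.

At the listener: L_A = 92.4 − 20·log₁₀(6.2) = 76.552 dB; L_B = 98.1 − 20·log₁₀(7.1) = 81.075 dB.
Combined: 10·log₁₀(10^(76.552/10)+10^(81.075/10)) = 82.39 dB SPL.

82.39 dB SPL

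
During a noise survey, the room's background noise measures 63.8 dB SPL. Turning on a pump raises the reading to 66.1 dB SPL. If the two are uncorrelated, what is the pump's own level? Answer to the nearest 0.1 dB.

62.2 dB SPL

Subtract intensities: L_src = 10·log₁₀(10^(L_total/10) − 10^(L_bg/10)).
L_src = 10·log₁₀(10^(66.1/10) − 10^(63.8/10)) = 10·log₁₀(1675000) = 62.2 dB SPL.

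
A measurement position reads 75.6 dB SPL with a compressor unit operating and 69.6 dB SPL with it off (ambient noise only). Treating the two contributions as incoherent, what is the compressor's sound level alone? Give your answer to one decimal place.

74.3 dB SPL

Background correction is a power subtraction:
L_src = 10·log₁₀(10^(75.6/10) − 10^(69.6/10)) = 10·log₁₀(27190000) = 74.3 dB SPL.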